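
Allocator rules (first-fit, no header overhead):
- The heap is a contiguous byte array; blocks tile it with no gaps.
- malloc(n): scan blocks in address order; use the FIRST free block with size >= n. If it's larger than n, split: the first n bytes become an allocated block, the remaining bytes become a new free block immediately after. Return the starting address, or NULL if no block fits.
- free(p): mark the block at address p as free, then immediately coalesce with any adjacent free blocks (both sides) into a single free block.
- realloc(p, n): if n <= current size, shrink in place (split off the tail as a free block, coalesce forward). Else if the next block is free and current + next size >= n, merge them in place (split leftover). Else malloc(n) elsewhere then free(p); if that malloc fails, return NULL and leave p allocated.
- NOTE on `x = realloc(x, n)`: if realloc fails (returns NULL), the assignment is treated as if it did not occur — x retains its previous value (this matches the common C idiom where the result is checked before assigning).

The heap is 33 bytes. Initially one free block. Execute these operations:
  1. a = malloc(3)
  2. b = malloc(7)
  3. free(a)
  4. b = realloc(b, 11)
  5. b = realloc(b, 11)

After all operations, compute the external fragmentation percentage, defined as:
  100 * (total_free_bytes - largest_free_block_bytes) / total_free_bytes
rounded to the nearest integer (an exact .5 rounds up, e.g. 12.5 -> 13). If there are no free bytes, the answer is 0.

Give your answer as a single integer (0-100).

Answer: 14

Derivation:
Op 1: a = malloc(3) -> a = 0; heap: [0-2 ALLOC][3-32 FREE]
Op 2: b = malloc(7) -> b = 3; heap: [0-2 ALLOC][3-9 ALLOC][10-32 FREE]
Op 3: free(a) -> (freed a); heap: [0-2 FREE][3-9 ALLOC][10-32 FREE]
Op 4: b = realloc(b, 11) -> b = 3; heap: [0-2 FREE][3-13 ALLOC][14-32 FREE]
Op 5: b = realloc(b, 11) -> b = 3; heap: [0-2 FREE][3-13 ALLOC][14-32 FREE]
Free blocks: [3 19] total_free=22 largest=19 -> 100*(22-19)/22 = 300/22 ≈ 13.636 -> rounds to 14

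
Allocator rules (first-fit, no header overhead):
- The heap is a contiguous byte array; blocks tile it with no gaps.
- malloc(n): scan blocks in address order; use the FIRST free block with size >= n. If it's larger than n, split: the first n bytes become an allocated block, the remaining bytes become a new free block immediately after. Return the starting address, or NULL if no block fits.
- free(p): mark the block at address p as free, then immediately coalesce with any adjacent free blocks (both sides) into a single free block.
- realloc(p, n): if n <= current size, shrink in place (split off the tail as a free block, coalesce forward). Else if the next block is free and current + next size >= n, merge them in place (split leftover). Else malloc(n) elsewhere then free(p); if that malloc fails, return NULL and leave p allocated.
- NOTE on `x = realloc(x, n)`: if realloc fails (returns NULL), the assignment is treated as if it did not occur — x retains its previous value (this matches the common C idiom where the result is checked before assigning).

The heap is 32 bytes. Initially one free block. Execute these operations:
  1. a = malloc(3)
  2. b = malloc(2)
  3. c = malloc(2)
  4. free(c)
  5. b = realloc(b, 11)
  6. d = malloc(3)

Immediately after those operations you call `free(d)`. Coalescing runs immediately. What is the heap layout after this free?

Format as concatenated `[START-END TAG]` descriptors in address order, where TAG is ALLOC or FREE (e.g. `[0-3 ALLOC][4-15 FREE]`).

Op 1: a = malloc(3) -> a = 0; heap: [0-2 ALLOC][3-31 FREE]
Op 2: b = malloc(2) -> b = 3; heap: [0-2 ALLOC][3-4 ALLOC][5-31 FREE]
Op 3: c = malloc(2) -> c = 5; heap: [0-2 ALLOC][3-4 ALLOC][5-6 ALLOC][7-31 FREE]
Op 4: free(c) -> (freed c); heap: [0-2 ALLOC][3-4 ALLOC][5-31 FREE]
Op 5: b = realloc(b, 11) -> b = 3; heap: [0-2 ALLOC][3-13 ALLOC][14-31 FREE]
Op 6: d = malloc(3) -> d = 14; heap: [0-2 ALLOC][3-13 ALLOC][14-16 ALLOC][17-31 FREE]
free(d): d = 14 -> block [14-16 ALLOC]; mark free, coalesce with adjacent free neighbors -> [0-2 ALLOC][3-13 ALLOC][14-31 FREE]

Answer: [0-2 ALLOC][3-13 ALLOC][14-31 FREE]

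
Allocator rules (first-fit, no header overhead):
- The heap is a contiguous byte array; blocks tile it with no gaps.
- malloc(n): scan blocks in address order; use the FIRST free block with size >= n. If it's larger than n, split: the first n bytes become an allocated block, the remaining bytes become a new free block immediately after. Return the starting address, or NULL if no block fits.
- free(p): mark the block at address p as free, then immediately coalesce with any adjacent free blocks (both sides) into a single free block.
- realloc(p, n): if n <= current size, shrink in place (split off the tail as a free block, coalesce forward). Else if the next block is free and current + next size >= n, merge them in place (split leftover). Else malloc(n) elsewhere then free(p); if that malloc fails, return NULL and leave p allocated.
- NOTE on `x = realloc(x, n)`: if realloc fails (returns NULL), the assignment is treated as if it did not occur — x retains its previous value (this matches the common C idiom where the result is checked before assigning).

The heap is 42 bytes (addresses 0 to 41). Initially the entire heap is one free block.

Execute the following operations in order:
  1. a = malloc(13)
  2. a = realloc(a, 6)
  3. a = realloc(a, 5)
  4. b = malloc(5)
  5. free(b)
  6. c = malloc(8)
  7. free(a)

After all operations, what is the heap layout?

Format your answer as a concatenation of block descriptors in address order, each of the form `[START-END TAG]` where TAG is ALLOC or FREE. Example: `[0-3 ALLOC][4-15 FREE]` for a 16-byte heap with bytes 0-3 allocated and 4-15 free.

Answer: [0-4 FREE][5-12 ALLOC][13-41 FREE]

Derivation:
Op 1: a = malloc(13) -> a = 0; heap: [0-12 ALLOC][13-41 FREE]
Op 2: a = realloc(a, 6) -> a = 0; heap: [0-5 ALLOC][6-41 FREE]
Op 3: a = realloc(a, 5) -> a = 0; heap: [0-4 ALLOC][5-41 FREE]
Op 4: b = malloc(5) -> b = 5; heap: [0-4 ALLOC][5-9 ALLOC][10-41 FREE]
Op 5: free(b) -> (freed b); heap: [0-4 ALLOC][5-41 FREE]
Op 6: c = malloc(8) -> c = 5; heap: [0-4 ALLOC][5-12 ALLOC][13-41 FREE]
Op 7: free(a) -> (freed a); heap: [0-4 FREE][5-12 ALLOC][13-41 FREE]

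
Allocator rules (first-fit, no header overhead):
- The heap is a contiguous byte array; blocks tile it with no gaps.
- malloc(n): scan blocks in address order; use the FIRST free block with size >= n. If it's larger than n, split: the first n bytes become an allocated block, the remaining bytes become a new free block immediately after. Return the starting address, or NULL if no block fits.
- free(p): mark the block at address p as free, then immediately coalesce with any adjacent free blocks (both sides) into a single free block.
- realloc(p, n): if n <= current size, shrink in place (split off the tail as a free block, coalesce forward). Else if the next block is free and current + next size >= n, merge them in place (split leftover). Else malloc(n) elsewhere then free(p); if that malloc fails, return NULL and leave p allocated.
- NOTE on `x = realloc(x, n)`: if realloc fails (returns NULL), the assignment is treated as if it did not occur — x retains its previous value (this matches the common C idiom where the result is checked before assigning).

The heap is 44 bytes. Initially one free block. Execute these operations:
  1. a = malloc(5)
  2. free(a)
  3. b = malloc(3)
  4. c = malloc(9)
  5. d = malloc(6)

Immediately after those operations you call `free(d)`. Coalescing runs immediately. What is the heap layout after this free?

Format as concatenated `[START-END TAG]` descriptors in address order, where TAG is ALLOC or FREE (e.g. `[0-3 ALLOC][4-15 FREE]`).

Answer: [0-2 ALLOC][3-11 ALLOC][12-43 FREE]

Derivation:
Op 1: a = malloc(5) -> a = 0; heap: [0-4 ALLOC][5-43 FREE]
Op 2: free(a) -> (freed a); heap: [0-43 FREE]
Op 3: b = malloc(3) -> b = 0; heap: [0-2 ALLOC][3-43 FREE]
Op 4: c = malloc(9) -> c = 3; heap: [0-2 ALLOC][3-11 ALLOC][12-43 FREE]
Op 5: d = malloc(6) -> d = 12; heap: [0-2 ALLOC][3-11 ALLOC][12-17 ALLOC][18-43 FREE]
free(d): d = 12 -> block [12-17 ALLOC]; mark free, coalesce with adjacent free neighbors -> [0-2 ALLOC][3-11 ALLOC][12-43 FREE]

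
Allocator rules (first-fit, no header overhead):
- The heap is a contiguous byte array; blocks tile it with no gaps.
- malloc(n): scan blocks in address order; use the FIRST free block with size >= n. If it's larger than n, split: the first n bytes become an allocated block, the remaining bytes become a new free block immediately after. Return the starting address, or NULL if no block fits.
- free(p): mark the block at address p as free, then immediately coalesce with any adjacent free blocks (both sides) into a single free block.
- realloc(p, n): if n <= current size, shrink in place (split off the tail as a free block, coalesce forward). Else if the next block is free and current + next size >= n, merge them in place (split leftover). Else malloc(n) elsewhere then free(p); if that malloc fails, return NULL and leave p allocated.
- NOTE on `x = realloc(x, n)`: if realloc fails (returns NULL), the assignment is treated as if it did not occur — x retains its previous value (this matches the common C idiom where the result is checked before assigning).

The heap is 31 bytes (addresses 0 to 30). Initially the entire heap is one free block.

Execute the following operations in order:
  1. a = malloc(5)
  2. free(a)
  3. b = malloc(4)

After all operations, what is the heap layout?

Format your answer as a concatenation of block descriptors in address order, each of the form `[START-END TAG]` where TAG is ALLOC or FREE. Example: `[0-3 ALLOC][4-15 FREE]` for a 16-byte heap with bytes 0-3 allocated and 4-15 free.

Op 1: a = malloc(5) -> a = 0; heap: [0-4 ALLOC][5-30 FREE]
Op 2: free(a) -> (freed a); heap: [0-30 FREE]
Op 3: b = malloc(4) -> b = 0; heap: [0-3 ALLOC][4-30 FREE]

Answer: [0-3 ALLOC][4-30 FREE]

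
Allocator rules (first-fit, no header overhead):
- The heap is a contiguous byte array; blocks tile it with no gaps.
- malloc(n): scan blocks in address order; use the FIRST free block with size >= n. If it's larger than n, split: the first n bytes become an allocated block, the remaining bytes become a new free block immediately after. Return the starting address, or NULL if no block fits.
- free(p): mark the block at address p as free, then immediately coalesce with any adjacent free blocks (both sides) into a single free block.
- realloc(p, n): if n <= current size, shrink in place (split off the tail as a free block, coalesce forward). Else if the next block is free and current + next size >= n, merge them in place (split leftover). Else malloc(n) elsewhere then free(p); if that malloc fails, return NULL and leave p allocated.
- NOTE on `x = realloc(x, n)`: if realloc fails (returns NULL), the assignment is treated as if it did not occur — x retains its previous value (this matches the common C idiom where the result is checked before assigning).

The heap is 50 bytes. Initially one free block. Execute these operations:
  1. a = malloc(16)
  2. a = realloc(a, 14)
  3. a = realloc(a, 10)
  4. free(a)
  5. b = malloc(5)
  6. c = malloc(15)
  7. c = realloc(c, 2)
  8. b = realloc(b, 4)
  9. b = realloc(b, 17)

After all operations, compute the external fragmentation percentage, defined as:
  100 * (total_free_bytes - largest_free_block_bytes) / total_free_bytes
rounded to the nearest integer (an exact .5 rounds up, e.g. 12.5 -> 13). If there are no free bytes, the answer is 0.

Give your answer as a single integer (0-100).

Op 1: a = malloc(16) -> a = 0; heap: [0-15 ALLOC][16-49 FREE]
Op 2: a = realloc(a, 14) -> a = 0; heap: [0-13 ALLOC][14-49 FREE]
Op 3: a = realloc(a, 10) -> a = 0; heap: [0-9 ALLOC][10-49 FREE]
Op 4: free(a) -> (freed a); heap: [0-49 FREE]
Op 5: b = malloc(5) -> b = 0; heap: [0-4 ALLOC][5-49 FREE]
Op 6: c = malloc(15) -> c = 5; heap: [0-4 ALLOC][5-19 ALLOC][20-49 FREE]
Op 7: c = realloc(c, 2) -> c = 5; heap: [0-4 ALLOC][5-6 ALLOC][7-49 FREE]
Op 8: b = realloc(b, 4) -> b = 0; heap: [0-3 ALLOC][4-4 FREE][5-6 ALLOC][7-49 FREE]
Op 9: b = realloc(b, 17) -> b = 7; heap: [0-4 FREE][5-6 ALLOC][7-23 ALLOC][24-49 FREE]
Free blocks: [5 26] total_free=31 largest=26 -> 100*(31-26)/31 = 500/31 ≈ 16.129 -> rounds to 16

Answer: 16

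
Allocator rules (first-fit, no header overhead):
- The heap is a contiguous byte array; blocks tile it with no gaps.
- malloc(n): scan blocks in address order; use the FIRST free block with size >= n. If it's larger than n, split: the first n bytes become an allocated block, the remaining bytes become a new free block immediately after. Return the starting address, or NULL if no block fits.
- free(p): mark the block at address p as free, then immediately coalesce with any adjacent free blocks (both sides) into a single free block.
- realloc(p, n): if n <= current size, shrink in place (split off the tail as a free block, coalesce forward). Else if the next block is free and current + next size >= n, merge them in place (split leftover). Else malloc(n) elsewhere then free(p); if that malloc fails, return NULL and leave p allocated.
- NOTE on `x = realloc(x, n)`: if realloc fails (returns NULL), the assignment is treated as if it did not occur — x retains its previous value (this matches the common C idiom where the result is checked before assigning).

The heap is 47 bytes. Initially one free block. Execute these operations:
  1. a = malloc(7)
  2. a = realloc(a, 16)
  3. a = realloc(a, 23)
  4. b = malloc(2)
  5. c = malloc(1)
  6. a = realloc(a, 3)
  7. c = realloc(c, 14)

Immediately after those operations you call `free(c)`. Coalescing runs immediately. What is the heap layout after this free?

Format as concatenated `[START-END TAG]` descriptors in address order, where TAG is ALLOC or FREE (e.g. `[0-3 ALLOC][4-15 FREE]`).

Answer: [0-2 ALLOC][3-22 FREE][23-24 ALLOC][25-46 FREE]

Derivation:
Op 1: a = malloc(7) -> a = 0; heap: [0-6 ALLOC][7-46 FREE]
Op 2: a = realloc(a, 16) -> a = 0; heap: [0-15 ALLOC][16-46 FREE]
Op 3: a = realloc(a, 23) -> a = 0; heap: [0-22 ALLOC][23-46 FREE]
Op 4: b = malloc(2) -> b = 23; heap: [0-22 ALLOC][23-24 ALLOC][25-46 FREE]
Op 5: c = malloc(1) -> c = 25; heap: [0-22 ALLOC][23-24 ALLOC][25-25 ALLOC][26-46 FREE]
Op 6: a = realloc(a, 3) -> a = 0; heap: [0-2 ALLOC][3-22 FREE][23-24 ALLOC][25-25 ALLOC][26-46 FREE]
Op 7: c = realloc(c, 14) -> c = 25; heap: [0-2 ALLOC][3-22 FREE][23-24 ALLOC][25-38 ALLOC][39-46 FREE]
free(c): c = 25 -> block [25-38 ALLOC]; mark free, coalesce with adjacent free neighbors -> [0-2 ALLOC][3-22 FREE][23-24 ALLOC][25-46 FREE]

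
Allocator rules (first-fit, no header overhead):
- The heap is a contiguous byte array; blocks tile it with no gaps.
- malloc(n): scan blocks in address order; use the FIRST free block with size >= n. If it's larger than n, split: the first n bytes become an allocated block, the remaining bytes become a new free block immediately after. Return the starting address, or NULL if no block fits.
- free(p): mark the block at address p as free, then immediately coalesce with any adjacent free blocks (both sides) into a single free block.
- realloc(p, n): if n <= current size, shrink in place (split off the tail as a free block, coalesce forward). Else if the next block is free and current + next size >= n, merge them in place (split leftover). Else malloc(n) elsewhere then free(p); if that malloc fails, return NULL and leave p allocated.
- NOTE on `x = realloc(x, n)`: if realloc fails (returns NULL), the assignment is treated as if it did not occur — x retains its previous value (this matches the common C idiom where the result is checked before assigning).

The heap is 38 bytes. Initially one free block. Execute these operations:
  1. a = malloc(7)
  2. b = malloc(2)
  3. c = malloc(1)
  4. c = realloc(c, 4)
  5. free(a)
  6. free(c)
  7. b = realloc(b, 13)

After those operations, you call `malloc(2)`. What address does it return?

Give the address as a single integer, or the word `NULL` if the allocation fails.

Op 1: a = malloc(7) -> a = 0; heap: [0-6 ALLOC][7-37 FREE]
Op 2: b = malloc(2) -> b = 7; heap: [0-6 ALLOC][7-8 ALLOC][9-37 FREE]
Op 3: c = malloc(1) -> c = 9; heap: [0-6 ALLOC][7-8 ALLOC][9-9 ALLOC][10-37 FREE]
Op 4: c = realloc(c, 4) -> c = 9; heap: [0-6 ALLOC][7-8 ALLOC][9-12 ALLOC][13-37 FREE]
Op 5: free(a) -> (freed a); heap: [0-6 FREE][7-8 ALLOC][9-12 ALLOC][13-37 FREE]
Op 6: free(c) -> (freed c); heap: [0-6 FREE][7-8 ALLOC][9-37 FREE]
Op 7: b = realloc(b, 13) -> b = 7; heap: [0-6 FREE][7-19 ALLOC][20-37 FREE]
malloc(2): first-fit scan over [0-6 FREE][7-19 ALLOC][20-37 FREE] -> 0

Answer: 0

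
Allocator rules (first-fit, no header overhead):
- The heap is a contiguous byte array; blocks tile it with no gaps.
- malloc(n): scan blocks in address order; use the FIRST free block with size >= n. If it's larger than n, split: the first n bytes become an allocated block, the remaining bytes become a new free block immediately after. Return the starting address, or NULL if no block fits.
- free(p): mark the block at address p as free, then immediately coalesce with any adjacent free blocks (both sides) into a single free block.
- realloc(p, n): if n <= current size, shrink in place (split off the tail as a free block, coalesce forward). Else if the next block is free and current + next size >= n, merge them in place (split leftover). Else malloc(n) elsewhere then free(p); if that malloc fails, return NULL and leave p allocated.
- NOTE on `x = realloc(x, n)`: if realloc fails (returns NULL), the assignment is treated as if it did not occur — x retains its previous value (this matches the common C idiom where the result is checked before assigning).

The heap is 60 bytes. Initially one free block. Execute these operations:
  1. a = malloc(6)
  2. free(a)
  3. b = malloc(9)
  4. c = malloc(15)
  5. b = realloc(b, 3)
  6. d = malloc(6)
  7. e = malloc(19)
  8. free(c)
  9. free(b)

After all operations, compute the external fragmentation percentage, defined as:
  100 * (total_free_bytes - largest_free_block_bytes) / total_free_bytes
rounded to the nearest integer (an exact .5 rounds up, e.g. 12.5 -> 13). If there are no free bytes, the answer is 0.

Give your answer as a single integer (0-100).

Op 1: a = malloc(6) -> a = 0; heap: [0-5 ALLOC][6-59 FREE]
Op 2: free(a) -> (freed a); heap: [0-59 FREE]
Op 3: b = malloc(9) -> b = 0; heap: [0-8 ALLOC][9-59 FREE]
Op 4: c = malloc(15) -> c = 9; heap: [0-8 ALLOC][9-23 ALLOC][24-59 FREE]
Op 5: b = realloc(b, 3) -> b = 0; heap: [0-2 ALLOC][3-8 FREE][9-23 ALLOC][24-59 FREE]
Op 6: d = malloc(6) -> d = 3; heap: [0-2 ALLOC][3-8 ALLOC][9-23 ALLOC][24-59 FREE]
Op 7: e = malloc(19) -> e = 24; heap: [0-2 ALLOC][3-8 ALLOC][9-23 ALLOC][24-42 ALLOC][43-59 FREE]
Op 8: free(c) -> (freed c); heap: [0-2 ALLOC][3-8 ALLOC][9-23 FREE][24-42 ALLOC][43-59 FREE]
Op 9: free(b) -> (freed b); heap: [0-2 FREE][3-8 ALLOC][9-23 FREE][24-42 ALLOC][43-59 FREE]
Free blocks: [3 15 17] total_free=35 largest=17 -> 100*(35-17)/35 = 1800/35 ≈ 51.429 -> rounds to 51

Answer: 51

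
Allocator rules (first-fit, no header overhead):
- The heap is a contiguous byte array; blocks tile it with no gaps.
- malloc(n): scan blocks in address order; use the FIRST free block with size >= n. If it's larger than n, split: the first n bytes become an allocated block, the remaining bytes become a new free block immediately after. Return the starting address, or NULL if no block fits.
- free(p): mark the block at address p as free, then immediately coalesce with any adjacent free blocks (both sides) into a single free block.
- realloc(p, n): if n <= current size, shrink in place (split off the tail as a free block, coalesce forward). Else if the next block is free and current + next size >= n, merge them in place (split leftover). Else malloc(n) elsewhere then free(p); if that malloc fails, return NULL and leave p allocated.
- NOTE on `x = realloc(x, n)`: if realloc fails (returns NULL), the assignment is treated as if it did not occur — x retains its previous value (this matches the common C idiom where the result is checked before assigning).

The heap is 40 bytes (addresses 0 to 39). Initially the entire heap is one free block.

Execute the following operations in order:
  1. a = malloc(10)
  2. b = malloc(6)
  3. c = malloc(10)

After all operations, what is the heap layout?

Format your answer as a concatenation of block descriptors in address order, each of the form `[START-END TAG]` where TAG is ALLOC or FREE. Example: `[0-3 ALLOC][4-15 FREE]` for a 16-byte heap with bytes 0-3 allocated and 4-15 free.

Answer: [0-9 ALLOC][10-15 ALLOC][16-25 ALLOC][26-39 FREE]

Derivation:
Op 1: a = malloc(10) -> a = 0; heap: [0-9 ALLOC][10-39 FREE]
Op 2: b = malloc(6) -> b = 10; heap: [0-9 ALLOC][10-15 ALLOC][16-39 FREE]
Op 3: c = malloc(10) -> c = 16; heap: [0-9 ALLOC][10-15 ALLOC][16-25 ALLOC][26-39 FREE]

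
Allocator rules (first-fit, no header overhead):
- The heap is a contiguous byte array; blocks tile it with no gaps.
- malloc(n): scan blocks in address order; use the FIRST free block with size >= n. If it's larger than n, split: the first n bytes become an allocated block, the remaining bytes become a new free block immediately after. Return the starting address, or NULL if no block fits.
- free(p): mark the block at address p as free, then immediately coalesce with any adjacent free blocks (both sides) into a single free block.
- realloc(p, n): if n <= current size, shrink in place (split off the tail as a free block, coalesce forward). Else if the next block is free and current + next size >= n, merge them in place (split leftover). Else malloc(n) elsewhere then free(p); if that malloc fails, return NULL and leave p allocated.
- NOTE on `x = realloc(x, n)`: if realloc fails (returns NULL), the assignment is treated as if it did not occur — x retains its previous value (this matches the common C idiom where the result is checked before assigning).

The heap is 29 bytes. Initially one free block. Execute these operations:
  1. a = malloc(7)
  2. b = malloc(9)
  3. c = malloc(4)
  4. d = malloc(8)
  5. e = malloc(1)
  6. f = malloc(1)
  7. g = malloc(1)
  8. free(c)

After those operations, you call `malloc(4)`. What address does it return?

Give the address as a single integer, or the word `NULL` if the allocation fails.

Answer: 16

Derivation:
Op 1: a = malloc(7) -> a = 0; heap: [0-6 ALLOC][7-28 FREE]
Op 2: b = malloc(9) -> b = 7; heap: [0-6 ALLOC][7-15 ALLOC][16-28 FREE]
Op 3: c = malloc(4) -> c = 16; heap: [0-6 ALLOC][7-15 ALLOC][16-19 ALLOC][20-28 FREE]
Op 4: d = malloc(8) -> d = 20; heap: [0-6 ALLOC][7-15 ALLOC][16-19 ALLOC][20-27 ALLOC][28-28 FREE]
Op 5: e = malloc(1) -> e = 28; heap: [0-6 ALLOC][7-15 ALLOC][16-19 ALLOC][20-27 ALLOC][28-28 ALLOC]
Op 6: f = malloc(1) -> f = NULL; heap: [0-6 ALLOC][7-15 ALLOC][16-19 ALLOC][20-27 ALLOC][28-28 ALLOC]
Op 7: g = malloc(1) -> g = NULL; heap: [0-6 ALLOC][7-15 ALLOC][16-19 ALLOC][20-27 ALLOC][28-28 ALLOC]
Op 8: free(c) -> (freed c); heap: [0-6 ALLOC][7-15 ALLOC][16-19 FREE][20-27 ALLOC][28-28 ALLOC]
malloc(4): first-fit scan over [0-6 ALLOC][7-15 ALLOC][16-19 FREE][20-27 ALLOC][28-28 ALLOC] -> 16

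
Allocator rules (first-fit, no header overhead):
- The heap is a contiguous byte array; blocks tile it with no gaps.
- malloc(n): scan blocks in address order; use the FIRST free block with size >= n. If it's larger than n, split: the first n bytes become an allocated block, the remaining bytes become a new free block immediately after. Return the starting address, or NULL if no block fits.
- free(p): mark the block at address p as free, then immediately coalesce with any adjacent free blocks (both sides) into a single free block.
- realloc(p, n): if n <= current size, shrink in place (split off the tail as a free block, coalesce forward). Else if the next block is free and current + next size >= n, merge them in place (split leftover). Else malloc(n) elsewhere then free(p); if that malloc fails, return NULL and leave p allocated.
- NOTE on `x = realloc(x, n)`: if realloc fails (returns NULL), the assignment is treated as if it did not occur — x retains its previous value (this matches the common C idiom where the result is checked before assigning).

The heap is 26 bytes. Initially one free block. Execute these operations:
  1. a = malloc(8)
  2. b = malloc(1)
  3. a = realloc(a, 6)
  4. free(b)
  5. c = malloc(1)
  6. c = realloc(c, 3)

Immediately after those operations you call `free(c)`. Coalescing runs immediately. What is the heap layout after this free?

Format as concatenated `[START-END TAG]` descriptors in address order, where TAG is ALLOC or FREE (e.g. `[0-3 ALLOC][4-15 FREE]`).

Answer: [0-5 ALLOC][6-25 FREE]

Derivation:
Op 1: a = malloc(8) -> a = 0; heap: [0-7 ALLOC][8-25 FREE]
Op 2: b = malloc(1) -> b = 8; heap: [0-7 ALLOC][8-8 ALLOC][9-25 FREE]
Op 3: a = realloc(a, 6) -> a = 0; heap: [0-5 ALLOC][6-7 FREE][8-8 ALLOC][9-25 FREE]
Op 4: free(b) -> (freed b); heap: [0-5 ALLOC][6-25 FREE]
Op 5: c = malloc(1) -> c = 6; heap: [0-5 ALLOC][6-6 ALLOC][7-25 FREE]
Op 6: c = realloc(c, 3) -> c = 6; heap: [0-5 ALLOC][6-8 ALLOC][9-25 FREE]
free(c): c = 6 -> block [6-8 ALLOC]; mark free, coalesce with adjacent free neighbors -> [0-5 ALLOC][6-25 FREE]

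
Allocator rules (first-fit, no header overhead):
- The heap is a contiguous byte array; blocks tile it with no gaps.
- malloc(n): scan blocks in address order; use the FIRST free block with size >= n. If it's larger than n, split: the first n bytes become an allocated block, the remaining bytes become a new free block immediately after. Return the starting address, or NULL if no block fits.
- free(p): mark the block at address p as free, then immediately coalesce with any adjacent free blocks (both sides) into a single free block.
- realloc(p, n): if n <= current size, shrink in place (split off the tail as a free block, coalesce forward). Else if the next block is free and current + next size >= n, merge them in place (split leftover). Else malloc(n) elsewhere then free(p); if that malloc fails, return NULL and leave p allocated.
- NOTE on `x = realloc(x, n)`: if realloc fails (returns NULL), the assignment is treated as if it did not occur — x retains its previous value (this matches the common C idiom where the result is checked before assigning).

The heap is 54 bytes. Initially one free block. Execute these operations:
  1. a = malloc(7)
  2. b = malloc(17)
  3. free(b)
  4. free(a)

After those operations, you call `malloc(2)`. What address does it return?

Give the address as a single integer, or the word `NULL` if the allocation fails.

Op 1: a = malloc(7) -> a = 0; heap: [0-6 ALLOC][7-53 FREE]
Op 2: b = malloc(17) -> b = 7; heap: [0-6 ALLOC][7-23 ALLOC][24-53 FREE]
Op 3: free(b) -> (freed b); heap: [0-6 ALLOC][7-53 FREE]
Op 4: free(a) -> (freed a); heap: [0-53 FREE]
malloc(2): first-fit scan over [0-53 FREE] -> 0

Answer: 0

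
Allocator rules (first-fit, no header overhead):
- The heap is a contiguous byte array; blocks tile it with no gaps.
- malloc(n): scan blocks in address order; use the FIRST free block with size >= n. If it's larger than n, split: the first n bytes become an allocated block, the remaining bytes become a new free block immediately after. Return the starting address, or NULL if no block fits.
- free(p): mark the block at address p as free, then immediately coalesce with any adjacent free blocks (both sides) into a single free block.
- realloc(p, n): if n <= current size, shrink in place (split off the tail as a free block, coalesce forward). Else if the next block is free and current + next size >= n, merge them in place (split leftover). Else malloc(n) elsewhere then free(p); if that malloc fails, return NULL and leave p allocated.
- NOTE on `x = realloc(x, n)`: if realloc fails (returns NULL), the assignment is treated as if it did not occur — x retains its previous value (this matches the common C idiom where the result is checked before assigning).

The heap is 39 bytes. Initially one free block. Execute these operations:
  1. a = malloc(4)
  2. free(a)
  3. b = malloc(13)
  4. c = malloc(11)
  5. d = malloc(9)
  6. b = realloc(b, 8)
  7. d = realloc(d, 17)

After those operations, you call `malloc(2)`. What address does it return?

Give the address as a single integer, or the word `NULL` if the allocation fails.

Op 1: a = malloc(4) -> a = 0; heap: [0-3 ALLOC][4-38 FREE]
Op 2: free(a) -> (freed a); heap: [0-38 FREE]
Op 3: b = malloc(13) -> b = 0; heap: [0-12 ALLOC][13-38 FREE]
Op 4: c = malloc(11) -> c = 13; heap: [0-12 ALLOC][13-23 ALLOC][24-38 FREE]
Op 5: d = malloc(9) -> d = 24; heap: [0-12 ALLOC][13-23 ALLOC][24-32 ALLOC][33-38 FREE]
Op 6: b = realloc(b, 8) -> b = 0; heap: [0-7 ALLOC][8-12 FREE][13-23 ALLOC][24-32 ALLOC][33-38 FREE]
Op 7: d = realloc(d, 17) -> NULL (d unchanged); heap: [0-7 ALLOC][8-12 FREE][13-23 ALLOC][24-32 ALLOC][33-38 FREE]
malloc(2): first-fit scan over [0-7 ALLOC][8-12 FREE][13-23 ALLOC][24-32 ALLOC][33-38 FREE] -> 8

Answer: 8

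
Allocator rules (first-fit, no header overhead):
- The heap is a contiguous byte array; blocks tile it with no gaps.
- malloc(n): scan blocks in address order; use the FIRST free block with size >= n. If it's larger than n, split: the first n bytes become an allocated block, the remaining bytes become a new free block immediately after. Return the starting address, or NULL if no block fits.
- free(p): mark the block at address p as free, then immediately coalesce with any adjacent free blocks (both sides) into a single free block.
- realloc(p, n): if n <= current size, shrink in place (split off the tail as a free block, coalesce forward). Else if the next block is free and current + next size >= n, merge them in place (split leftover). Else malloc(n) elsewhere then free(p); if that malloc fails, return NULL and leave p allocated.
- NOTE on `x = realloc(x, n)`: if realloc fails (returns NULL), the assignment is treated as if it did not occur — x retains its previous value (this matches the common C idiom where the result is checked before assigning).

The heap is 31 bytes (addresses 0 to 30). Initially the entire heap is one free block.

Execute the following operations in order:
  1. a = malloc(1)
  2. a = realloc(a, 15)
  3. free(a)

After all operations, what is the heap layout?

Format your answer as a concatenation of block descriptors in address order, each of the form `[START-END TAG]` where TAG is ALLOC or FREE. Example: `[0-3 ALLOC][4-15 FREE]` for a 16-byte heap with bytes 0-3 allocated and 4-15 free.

Op 1: a = malloc(1) -> a = 0; heap: [0-0 ALLOC][1-30 FREE]
Op 2: a = realloc(a, 15) -> a = 0; heap: [0-14 ALLOC][15-30 FREE]
Op 3: free(a) -> (freed a); heap: [0-30 FREE]

Answer: [0-30 FREE]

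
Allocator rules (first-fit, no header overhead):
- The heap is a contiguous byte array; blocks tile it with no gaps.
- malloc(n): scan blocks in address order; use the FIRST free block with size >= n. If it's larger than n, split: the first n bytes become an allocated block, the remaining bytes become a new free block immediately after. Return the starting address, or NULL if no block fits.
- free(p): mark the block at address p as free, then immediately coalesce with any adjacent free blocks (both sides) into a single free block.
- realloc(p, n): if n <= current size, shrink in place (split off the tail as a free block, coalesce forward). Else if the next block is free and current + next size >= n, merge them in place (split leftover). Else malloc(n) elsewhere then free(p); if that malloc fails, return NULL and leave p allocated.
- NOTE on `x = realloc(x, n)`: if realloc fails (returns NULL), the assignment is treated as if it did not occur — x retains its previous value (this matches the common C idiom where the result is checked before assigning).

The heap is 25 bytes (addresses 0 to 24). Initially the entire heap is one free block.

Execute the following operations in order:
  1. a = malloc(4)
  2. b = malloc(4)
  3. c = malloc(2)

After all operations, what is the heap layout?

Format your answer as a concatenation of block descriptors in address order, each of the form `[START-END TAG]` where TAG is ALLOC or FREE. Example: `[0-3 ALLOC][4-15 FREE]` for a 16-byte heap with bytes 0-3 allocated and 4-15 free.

Op 1: a = malloc(4) -> a = 0; heap: [0-3 ALLOC][4-24 FREE]
Op 2: b = malloc(4) -> b = 4; heap: [0-3 ALLOC][4-7 ALLOC][8-24 FREE]
Op 3: c = malloc(2) -> c = 8; heap: [0-3 ALLOC][4-7 ALLOC][8-9 ALLOC][10-24 FREE]

Answer: [0-3 ALLOC][4-7 ALLOC][8-9 ALLOC][10-24 FREE]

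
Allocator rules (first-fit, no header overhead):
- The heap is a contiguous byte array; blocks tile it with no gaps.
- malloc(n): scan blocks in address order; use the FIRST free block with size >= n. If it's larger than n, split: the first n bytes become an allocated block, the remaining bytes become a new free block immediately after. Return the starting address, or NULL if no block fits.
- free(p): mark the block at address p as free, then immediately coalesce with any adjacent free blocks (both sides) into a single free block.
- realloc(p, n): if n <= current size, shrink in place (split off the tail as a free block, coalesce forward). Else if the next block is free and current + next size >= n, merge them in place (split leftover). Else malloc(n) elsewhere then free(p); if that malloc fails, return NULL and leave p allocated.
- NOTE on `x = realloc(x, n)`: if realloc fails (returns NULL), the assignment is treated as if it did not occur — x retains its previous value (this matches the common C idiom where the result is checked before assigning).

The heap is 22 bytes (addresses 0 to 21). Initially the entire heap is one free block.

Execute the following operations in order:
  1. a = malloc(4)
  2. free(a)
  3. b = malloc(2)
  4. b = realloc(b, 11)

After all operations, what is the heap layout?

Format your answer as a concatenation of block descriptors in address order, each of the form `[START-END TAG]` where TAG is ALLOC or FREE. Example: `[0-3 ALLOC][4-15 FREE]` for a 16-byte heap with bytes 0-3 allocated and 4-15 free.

Answer: [0-10 ALLOC][11-21 FREE]

Derivation:
Op 1: a = malloc(4) -> a = 0; heap: [0-3 ALLOC][4-21 FREE]
Op 2: free(a) -> (freed a); heap: [0-21 FREE]
Op 3: b = malloc(2) -> b = 0; heap: [0-1 ALLOC][2-21 FREE]
Op 4: b = realloc(b, 11) -> b = 0; heap: [0-10 ALLOC][11-21 FREE]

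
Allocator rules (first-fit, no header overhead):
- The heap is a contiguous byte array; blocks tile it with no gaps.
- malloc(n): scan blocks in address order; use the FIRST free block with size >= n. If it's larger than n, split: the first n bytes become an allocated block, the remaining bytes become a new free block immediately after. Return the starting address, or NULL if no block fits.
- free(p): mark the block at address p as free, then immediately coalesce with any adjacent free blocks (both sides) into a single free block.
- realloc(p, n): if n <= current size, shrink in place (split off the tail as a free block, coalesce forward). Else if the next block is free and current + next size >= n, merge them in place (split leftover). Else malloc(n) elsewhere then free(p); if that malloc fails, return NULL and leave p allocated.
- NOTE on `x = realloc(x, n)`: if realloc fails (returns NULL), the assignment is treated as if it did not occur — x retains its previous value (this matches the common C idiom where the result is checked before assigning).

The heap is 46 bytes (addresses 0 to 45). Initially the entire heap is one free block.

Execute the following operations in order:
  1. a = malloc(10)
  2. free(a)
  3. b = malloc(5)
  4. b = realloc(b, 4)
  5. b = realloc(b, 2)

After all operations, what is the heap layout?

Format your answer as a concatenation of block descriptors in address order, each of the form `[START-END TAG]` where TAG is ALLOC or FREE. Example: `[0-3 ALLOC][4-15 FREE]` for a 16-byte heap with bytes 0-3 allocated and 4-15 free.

Answer: [0-1 ALLOC][2-45 FREE]

Derivation:
Op 1: a = malloc(10) -> a = 0; heap: [0-9 ALLOC][10-45 FREE]
Op 2: free(a) -> (freed a); heap: [0-45 FREE]
Op 3: b = malloc(5) -> b = 0; heap: [0-4 ALLOC][5-45 FREE]
Op 4: b = realloc(b, 4) -> b = 0; heap: [0-3 ALLOC][4-45 FREE]
Op 5: b = realloc(b, 2) -> b = 0; heap: [0-1 ALLOC][2-45 FREE]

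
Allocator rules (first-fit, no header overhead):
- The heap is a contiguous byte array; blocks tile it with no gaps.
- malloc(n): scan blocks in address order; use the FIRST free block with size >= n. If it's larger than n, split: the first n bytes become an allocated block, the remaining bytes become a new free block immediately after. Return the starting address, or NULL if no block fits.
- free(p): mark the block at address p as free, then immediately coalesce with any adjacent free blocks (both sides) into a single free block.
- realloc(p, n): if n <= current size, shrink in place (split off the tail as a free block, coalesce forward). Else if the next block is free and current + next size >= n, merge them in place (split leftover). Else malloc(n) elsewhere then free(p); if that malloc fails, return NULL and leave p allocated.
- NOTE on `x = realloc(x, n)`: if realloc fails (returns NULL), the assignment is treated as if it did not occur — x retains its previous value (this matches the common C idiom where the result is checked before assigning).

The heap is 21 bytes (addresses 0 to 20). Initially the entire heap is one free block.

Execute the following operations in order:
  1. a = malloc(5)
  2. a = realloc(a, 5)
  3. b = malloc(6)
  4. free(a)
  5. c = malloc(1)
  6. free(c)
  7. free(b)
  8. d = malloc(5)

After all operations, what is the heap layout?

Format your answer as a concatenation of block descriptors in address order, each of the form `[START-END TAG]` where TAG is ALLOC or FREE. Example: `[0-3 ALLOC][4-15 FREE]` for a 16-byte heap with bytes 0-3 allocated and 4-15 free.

Op 1: a = malloc(5) -> a = 0; heap: [0-4 ALLOC][5-20 FREE]
Op 2: a = realloc(a, 5) -> a = 0; heap: [0-4 ALLOC][5-20 FREE]
Op 3: b = malloc(6) -> b = 5; heap: [0-4 ALLOC][5-10 ALLOC][11-20 FREE]
Op 4: free(a) -> (freed a); heap: [0-4 FREE][5-10 ALLOC][11-20 FREE]
Op 5: c = malloc(1) -> c = 0; heap: [0-0 ALLOC][1-4 FREE][5-10 ALLOC][11-20 FREE]
Op 6: free(c) -> (freed c); heap: [0-4 FREE][5-10 ALLOC][11-20 FREE]
Op 7: free(b) -> (freed b); heap: [0-20 FREE]
Op 8: d = malloc(5) -> d = 0; heap: [0-4 ALLOC][5-20 FREE]

Answer: [0-4 ALLOC][5-20 FREE]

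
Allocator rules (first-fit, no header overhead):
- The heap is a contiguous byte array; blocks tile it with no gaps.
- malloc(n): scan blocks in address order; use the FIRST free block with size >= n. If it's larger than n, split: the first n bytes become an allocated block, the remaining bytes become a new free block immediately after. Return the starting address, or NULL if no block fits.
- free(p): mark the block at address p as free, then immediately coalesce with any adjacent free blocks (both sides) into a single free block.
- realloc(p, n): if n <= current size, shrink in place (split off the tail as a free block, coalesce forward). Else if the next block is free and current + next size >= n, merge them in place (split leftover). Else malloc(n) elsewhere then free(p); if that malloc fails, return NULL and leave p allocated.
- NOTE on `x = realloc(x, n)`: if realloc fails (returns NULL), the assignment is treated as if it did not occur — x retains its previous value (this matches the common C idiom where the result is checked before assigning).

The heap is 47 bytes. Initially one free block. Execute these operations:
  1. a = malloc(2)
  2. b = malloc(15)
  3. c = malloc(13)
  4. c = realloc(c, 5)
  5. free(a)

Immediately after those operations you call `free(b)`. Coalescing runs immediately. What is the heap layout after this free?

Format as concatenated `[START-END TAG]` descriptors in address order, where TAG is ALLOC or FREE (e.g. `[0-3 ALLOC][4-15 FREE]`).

Op 1: a = malloc(2) -> a = 0; heap: [0-1 ALLOC][2-46 FREE]
Op 2: b = malloc(15) -> b = 2; heap: [0-1 ALLOC][2-16 ALLOC][17-46 FREE]
Op 3: c = malloc(13) -> c = 17; heap: [0-1 ALLOC][2-16 ALLOC][17-29 ALLOC][30-46 FREE]
Op 4: c = realloc(c, 5) -> c = 17; heap: [0-1 ALLOC][2-16 ALLOC][17-21 ALLOC][22-46 FREE]
Op 5: free(a) -> (freed a); heap: [0-1 FREE][2-16 ALLOC][17-21 ALLOC][22-46 FREE]
free(b): b = 2 -> block [2-16 ALLOC]; mark free, coalesce with adjacent free neighbors -> [0-16 FREE][17-21 ALLOC][22-46 FREE]

Answer: [0-16 FREE][17-21 ALLOC][22-46 FREE]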